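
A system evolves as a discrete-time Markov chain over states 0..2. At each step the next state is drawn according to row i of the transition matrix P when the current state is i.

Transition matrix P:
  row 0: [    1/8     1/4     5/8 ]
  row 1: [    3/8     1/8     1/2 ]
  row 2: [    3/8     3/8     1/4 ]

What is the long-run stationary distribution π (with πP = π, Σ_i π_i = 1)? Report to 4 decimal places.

Balance equations π_j = Σ_i π_i·P[i][j]:
  π_0 = 1/8·π_0 + 3/8·π_1 + 3/8·π_2
  π_1 = 1/4·π_0 + 1/8·π_1 + 3/8·π_2
  normalize: π_0 + π_1 + π_2 = 1
Solving the linear system gives exactly π = [3/10, 27/100, 43/100].

π = [0.3000, 0.2700, 0.4300]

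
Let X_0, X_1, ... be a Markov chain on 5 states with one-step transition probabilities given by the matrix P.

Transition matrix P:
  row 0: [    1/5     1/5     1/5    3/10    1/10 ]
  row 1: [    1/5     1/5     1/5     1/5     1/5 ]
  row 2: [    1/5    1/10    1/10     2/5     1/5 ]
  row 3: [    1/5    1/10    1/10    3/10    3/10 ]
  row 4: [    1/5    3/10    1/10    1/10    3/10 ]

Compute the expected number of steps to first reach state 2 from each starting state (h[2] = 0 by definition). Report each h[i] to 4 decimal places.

First-step conditioning: h[2] = 0; for i ≠ 2, h[i] = 1 + Σ_k P[i][k]·h[k].
  h[0] = 1 + 1/5·h[0] + 1/5·h[1] + 3/10·h[3] + 1/10·h[4]
  h[1] = 1 + 1/5·h[0] + 1/5·h[1] + 1/5·h[3] + 1/5·h[4]
  h[3] = 1 + 1/5·h[0] + 1/10·h[1] + 3/10·h[3] + 3/10·h[4]
  h[4] = 1 + 1/5·h[0] + 3/10·h[1] + 1/10·h[3] + 3/10·h[4]
Solving the 4×4 linear system over states ≠ 2 gives exactly h = [2055/319, 2050/319, 0, 2300/319, 2250/319] (h[2] = 0 is the target).

h = [6.4420, 6.4263, 0.0000, 7.2100, 7.0533]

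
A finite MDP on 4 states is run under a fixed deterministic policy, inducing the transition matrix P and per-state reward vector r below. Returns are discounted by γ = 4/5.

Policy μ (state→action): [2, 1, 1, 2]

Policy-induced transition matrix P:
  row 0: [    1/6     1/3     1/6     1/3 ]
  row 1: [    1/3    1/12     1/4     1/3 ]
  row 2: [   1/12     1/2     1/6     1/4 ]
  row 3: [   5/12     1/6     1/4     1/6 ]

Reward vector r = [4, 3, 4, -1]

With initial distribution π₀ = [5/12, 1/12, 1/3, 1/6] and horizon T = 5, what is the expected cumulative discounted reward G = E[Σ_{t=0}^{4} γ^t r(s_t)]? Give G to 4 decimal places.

G = 8.6413

t=0: π = [0.4167, 0.0833, 0.3333, 0.1667], E[r] = 3.0833, γ^t·E[r] = 3.083333, running G = 3.083333
t=1: π = [0.1944, 0.3403, 0.1875, 0.2778], E[r] = 2.2708, γ^t·E[r] = 1.816667, running G = 4.900000
t=2: π = [0.2772, 0.2332, 0.2182, 0.2714], E[r] = 2.4097, γ^t·E[r] = 1.542222, running G = 6.442222
t=3: π = [0.2552, 0.2662, 0.2087, 0.2699], E[r] = 2.3843, γ^t·E[r] = 1.220741, running G = 7.662963
t=4: π = [0.2611, 0.2566, 0.2113, 0.2710], E[r] = 2.3886, γ^t·E[r] = 0.978385, running G = 8.641348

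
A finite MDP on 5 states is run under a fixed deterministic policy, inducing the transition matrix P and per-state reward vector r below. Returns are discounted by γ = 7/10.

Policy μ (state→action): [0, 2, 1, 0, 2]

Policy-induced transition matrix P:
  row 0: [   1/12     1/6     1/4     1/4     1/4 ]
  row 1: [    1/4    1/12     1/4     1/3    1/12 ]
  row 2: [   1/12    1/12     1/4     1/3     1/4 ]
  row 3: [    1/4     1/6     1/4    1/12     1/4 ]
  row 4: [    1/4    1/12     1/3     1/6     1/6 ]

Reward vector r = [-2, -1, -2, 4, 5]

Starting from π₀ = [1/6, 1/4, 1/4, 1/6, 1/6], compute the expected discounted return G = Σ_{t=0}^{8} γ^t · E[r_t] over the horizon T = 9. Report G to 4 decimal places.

G = 2.5444

t=0: π = [0.1667, 0.2500, 0.2500, 0.1667, 0.1667], E[r] = 0.4167, γ^t·E[r] = 0.416667, running G = 0.416667
t=1: π = [0.1806, 0.1111, 0.2639, 0.2500, 0.1944], E[r] = 0.9722, γ^t·E[r] = 0.680556, running G = 1.097222
t=2: π = [0.1759, 0.1192, 0.2662, 0.2234, 0.2153], E[r] = 0.9664, γ^t·E[r] = 0.473553, running G = 1.570775
t=3: π = [0.1763, 0.1166, 0.2679, 0.2269, 0.2122], E[r] = 0.9636, γ^t·E[r] = 0.330528, running G = 1.901303
t=4: π = [0.1760, 0.1169, 0.2677, 0.2265, 0.2129], E[r] = 0.9663, γ^t·E[r] = 0.232020, running G = 2.133323
t=5: π = [0.1761, 0.1169, 0.2677, 0.2266, 0.2128], E[r] = 0.9656, γ^t·E[r] = 0.162288, running G = 2.295611
t=6: π = [0.1760, 0.1169, 0.2677, 0.2266, 0.2128], E[r] = 0.9658, γ^t·E[r] = 0.113623, running G = 2.409234
t=7: π = [0.1760, 0.1169, 0.2677, 0.2266, 0.2128], E[r] = 0.9657, γ^t·E[r] = 0.079533, running G = 2.488767
t=8: π = [0.1760, 0.1169, 0.2677, 0.2266, 0.2128], E[r] = 0.9657, γ^t·E[r] = 0.055674, running G = 2.544441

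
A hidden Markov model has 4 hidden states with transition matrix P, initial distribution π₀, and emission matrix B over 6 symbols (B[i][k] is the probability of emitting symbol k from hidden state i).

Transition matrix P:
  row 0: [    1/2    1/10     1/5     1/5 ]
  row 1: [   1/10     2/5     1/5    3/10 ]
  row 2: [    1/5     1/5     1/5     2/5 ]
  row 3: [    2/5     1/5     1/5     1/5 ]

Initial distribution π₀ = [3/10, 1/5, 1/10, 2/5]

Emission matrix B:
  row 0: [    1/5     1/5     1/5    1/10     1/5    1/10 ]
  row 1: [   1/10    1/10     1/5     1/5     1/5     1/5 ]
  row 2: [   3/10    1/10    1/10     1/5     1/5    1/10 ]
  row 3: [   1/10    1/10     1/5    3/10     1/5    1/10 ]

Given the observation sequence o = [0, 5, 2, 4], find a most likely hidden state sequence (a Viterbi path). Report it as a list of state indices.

t=0: δ = [6.000e-02, 2.000e-02, 3.000e-02, 4.000e-02]  (obs o_0=0)
t=1: δ = [3.000e-03, 1.600e-03, 1.200e-03, 1.200e-03]  ψ = [0, 1, 0, 0]  (obs o_1=5)
t=2: δ = [3.000e-04, 1.280e-04, 6.000e-05, 1.200e-04]  ψ = [0, 1, 0, 0]  (obs o_2=2)
t=3: δ = [3.000e-05, 1.024e-05, 1.200e-05, 1.200e-05]  ψ = [0, 1, 0, 0]  (obs o_3=4)
backtrack: best end state = 0; path = [0, 0, 0, 0]

path = [0, 0, 0, 0]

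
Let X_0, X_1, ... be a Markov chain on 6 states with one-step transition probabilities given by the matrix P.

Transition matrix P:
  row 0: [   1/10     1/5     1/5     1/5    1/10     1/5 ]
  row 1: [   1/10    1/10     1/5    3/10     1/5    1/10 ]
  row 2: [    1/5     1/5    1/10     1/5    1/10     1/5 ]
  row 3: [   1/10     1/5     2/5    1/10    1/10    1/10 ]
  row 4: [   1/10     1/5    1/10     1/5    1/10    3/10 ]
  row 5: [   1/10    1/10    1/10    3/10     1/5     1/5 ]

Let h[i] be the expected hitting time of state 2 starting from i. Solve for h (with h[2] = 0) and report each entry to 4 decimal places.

First-step conditioning: h[2] = 0; for i ≠ 2, h[i] = 1 + Σ_k P[i][k]·h[k].
  h[0] = 1 + 1/10·h[0] + 1/5·h[1] + 1/5·h[3] + 1/10·h[4] + 1/5·h[5]
  h[1] = 1 + 1/10·h[0] + 1/10·h[1] + 3/10·h[3] + 1/5·h[4] + 1/10·h[5]
  h[3] = 1 + 1/10·h[0] + 1/5·h[1] + 1/10·h[3] + 1/10·h[4] + 1/10·h[5]
  h[4] = 1 + 1/10·h[0] + 1/5·h[1] + 1/5·h[3] + 1/10·h[4] + 3/10·h[5]
  h[5] = 1 + 1/10·h[0] + 1/10·h[1] + 3/10·h[3] + 1/5·h[4] + 1/5·h[5]
Solving the 5×5 linear system over states ≠ 2 gives exactly h = [2396/507, 786/169, 0, 1940/507, 886/169, 2620/507] (h[2] = 0 is the target).

h = [4.7258, 4.6509, 0.0000, 3.8264, 5.2426, 5.1677]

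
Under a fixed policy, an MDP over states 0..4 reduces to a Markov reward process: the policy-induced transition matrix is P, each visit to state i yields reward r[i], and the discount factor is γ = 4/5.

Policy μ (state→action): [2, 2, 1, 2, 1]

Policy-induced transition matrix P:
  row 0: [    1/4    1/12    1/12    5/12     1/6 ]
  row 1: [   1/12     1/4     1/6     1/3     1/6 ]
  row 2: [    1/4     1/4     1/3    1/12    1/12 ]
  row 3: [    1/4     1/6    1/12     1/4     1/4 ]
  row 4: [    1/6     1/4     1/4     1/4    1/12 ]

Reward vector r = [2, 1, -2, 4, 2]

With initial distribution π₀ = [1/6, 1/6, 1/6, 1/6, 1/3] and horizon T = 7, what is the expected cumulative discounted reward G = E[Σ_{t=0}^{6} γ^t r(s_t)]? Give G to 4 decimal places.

G = 6.3196

t=0: π = [0.1667, 0.1667, 0.1667, 0.1667, 0.3333], E[r] = 1.5000, γ^t·E[r] = 1.500000, running G = 1.500000
t=1: π = [0.1944, 0.2083, 0.1944, 0.2639, 0.1389], E[r] = 1.5417, γ^t·E[r] = 1.233333, running G = 2.733333
t=2: π = [0.2037, 0.1956, 0.1725, 0.2674, 0.1609], E[r] = 1.6493, γ^t·E[r] = 1.055556, running G = 3.788889
t=3: π = [0.2040, 0.1938, 0.1696, 0.2715, 0.1612], E[r] = 1.6710, γ^t·E[r] = 0.855556, running G = 4.644444
t=4: π = [0.2043, 0.1934, 0.1687, 0.2719, 0.1617], E[r] = 1.6755, γ^t·E[r] = 0.686272, running G = 5.330716
t=5: π = [0.2043, 0.1933, 0.1686, 0.2720, 0.1618], E[r] = 1.6764, γ^t·E[r] = 0.549334, running G = 5.880050
t=6: π = [0.2043, 0.1933, 0.1686, 0.2721, 0.1618], E[r] = 1.6766, γ^t·E[r] = 0.439518, running G = 6.319568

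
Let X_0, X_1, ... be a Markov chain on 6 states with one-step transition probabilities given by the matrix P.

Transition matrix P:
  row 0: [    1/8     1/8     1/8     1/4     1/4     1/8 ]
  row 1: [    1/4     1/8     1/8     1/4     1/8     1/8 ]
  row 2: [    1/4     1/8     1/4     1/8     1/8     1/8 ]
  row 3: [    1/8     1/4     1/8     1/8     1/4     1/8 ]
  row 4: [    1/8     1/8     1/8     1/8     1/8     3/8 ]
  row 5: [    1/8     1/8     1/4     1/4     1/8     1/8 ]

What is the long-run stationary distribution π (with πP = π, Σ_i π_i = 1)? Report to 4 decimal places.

Balance equations π_j = Σ_i π_i·P[i][j]:
  π_0 = 1/8·π_0 + 1/4·π_1 + 1/4·π_2 + 1/8·π_3 + 1/8·π_4 + 1/8·π_5
  π_1 = 1/8·π_0 + 1/8·π_1 + 1/8·π_2 + 1/4·π_3 + 1/8·π_4 + 1/8·π_5
  π_2 = 1/8·π_0 + 1/8·π_1 + 1/4·π_2 + 1/8·π_3 + 1/8·π_4 + 1/4·π_5
  π_3 = 1/4·π_0 + 1/4·π_1 + 1/8·π_2 + 1/8·π_3 + 1/8·π_4 + 1/4·π_5
  π_4 = 1/4·π_0 + 1/8·π_1 + 1/8·π_2 + 1/4·π_3 + 1/8·π_4 + 1/8·π_5
  normalize: π_0 + π_1 + π_2 + π_3 + π_4 + π_5 = 1
Solving the linear system gives exactly π = [3072/18691, 5537/37382, 6233/37382, 3457/18691, 6305/37382, 6249/37382].

π = [0.1644, 0.1481, 0.1667, 0.1850, 0.1687, 0.1672]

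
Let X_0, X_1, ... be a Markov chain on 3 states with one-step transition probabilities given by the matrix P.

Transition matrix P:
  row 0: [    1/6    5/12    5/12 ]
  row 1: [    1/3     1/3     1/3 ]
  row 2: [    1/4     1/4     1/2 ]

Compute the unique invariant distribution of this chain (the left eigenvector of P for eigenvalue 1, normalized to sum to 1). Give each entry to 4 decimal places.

π = [0.2553, 0.3191, 0.4255]

Balance equations π_j = Σ_i π_i·P[i][j]:
  π_0 = 1/6·π_0 + 1/3·π_1 + 1/4·π_2
  π_1 = 5/12·π_0 + 1/3·π_1 + 1/4·π_2
  normalize: π_0 + π_1 + π_2 = 1
Solving the linear system gives exactly π = [12/47, 15/47, 20/47].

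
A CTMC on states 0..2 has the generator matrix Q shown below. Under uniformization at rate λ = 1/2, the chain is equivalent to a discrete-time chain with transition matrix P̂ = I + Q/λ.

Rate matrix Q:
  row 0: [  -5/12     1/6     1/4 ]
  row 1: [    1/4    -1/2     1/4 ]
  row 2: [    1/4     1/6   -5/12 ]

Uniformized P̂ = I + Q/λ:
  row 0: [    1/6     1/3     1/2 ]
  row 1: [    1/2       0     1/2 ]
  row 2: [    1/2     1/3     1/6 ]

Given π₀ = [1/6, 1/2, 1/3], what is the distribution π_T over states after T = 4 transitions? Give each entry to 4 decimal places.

t=0: π = [0.1667, 0.5000, 0.3333]
t=1: π = [0.4444, 0.1667, 0.3889]
t=2: π = [0.3519, 0.2778, 0.3704]
t=3: π = [0.3827, 0.2407, 0.3765]
t=4: π = [0.3724, 0.2531, 0.3745]

π = [0.3724, 0.2531, 0.3745]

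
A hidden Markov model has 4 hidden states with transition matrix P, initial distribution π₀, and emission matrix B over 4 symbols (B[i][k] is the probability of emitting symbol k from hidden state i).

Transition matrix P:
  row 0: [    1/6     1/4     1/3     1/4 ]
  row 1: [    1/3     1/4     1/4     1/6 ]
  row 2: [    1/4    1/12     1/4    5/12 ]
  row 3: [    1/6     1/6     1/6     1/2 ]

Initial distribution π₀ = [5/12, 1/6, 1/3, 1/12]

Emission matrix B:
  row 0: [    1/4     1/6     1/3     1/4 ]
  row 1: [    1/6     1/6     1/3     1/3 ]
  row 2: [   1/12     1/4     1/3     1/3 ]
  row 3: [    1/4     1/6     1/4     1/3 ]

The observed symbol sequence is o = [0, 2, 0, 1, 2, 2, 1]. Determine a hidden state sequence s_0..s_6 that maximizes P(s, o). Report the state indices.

t=0: δ = [1.042e-01, 2.778e-02, 2.778e-02, 2.083e-02]  (obs o_0=0)
t=1: δ = [5.787e-03, 8.681e-03, 1.157e-02, 6.510e-03]  ψ = [0, 0, 0, 0]  (obs o_1=2)
t=2: δ = [7.234e-04, 3.617e-04, 2.411e-04, 1.206e-03]  ψ = [1, 1, 2, 2]  (obs o_2=0)
t=3: δ = [3.349e-05, 3.349e-05, 6.028e-05, 1.005e-04]  ψ = [3, 3, 0, 3]  (obs o_3=1)
t=4: δ = [5.582e-06, 5.582e-06, 5.582e-06, 1.256e-05]  ψ = [3, 3, 3, 3]  (obs o_4=2)
t=5: δ = [6.977e-07, 6.977e-07, 6.977e-07, 1.570e-06]  ψ = [3, 3, 3, 3]  (obs o_5=2)
t=6: δ = [4.361e-08, 4.361e-08, 6.541e-08, 1.308e-07]  ψ = [3, 3, 3, 3]  (obs o_6=1)
backtrack: best end state = 3; path = [0, 2, 3, 3, 3, 3, 3]

path = [0, 2, 3, 3, 3, 3, 3]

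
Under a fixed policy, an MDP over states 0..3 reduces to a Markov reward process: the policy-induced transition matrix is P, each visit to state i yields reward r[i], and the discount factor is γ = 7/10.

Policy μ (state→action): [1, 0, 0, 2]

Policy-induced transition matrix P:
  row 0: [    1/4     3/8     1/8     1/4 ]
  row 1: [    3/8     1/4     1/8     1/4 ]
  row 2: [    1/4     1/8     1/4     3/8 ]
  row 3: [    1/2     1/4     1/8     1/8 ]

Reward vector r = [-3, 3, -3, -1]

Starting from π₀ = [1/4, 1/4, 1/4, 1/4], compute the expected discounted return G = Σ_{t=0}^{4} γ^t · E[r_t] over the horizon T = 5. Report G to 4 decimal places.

t=0: π = [0.2500, 0.2500, 0.2500, 0.2500], E[r] = -1.0000, γ^t·E[r] = -1.000000, running G = -1.000000
t=1: π = [0.3438, 0.2500, 0.1563, 0.2500], E[r] = -1.0000, γ^t·E[r] = -0.700000, running G = -1.700000
t=2: π = [0.3438, 0.2734, 0.1445, 0.2383], E[r] = -0.8828, γ^t·E[r] = -0.432578, running G = -2.132578
t=3: π = [0.3438, 0.2749, 0.1431, 0.2383], E[r] = -0.8740, γ^t·E[r] = -0.299790, running G = -2.432368
t=4: π = [0.3439, 0.2751, 0.1429, 0.2381], E[r] = -0.8733, γ^t·E[r] = -0.209677, running G = -2.642045

G = -2.6420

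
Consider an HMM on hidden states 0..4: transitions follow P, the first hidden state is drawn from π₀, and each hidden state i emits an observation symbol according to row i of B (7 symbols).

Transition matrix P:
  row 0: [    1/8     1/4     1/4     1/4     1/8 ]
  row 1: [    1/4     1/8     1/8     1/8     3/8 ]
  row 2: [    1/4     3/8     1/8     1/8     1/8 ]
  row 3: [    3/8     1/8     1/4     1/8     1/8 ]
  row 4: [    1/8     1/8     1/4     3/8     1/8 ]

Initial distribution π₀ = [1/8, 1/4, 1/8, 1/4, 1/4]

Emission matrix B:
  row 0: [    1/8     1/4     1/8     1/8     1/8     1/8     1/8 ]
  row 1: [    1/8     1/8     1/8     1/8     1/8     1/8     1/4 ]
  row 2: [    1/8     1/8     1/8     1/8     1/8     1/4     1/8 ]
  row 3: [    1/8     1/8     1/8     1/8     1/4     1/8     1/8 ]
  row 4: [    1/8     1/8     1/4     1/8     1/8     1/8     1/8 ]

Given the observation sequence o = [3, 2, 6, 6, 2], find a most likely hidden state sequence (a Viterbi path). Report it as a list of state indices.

path = [1, 4, 2, 1, 4]

t=0: δ = [1.562e-02, 3.125e-02, 1.562e-02, 3.125e-02, 3.125e-02]  (obs o_0=3)
t=1: δ = [1.465e-03, 7.324e-04, 9.766e-04, 1.465e-03, 2.930e-03]  ψ = [3, 2, 3, 4, 1]  (obs o_1=2)
t=2: δ = [6.866e-05, 9.155e-05, 9.155e-05, 1.373e-04, 4.578e-05]  ψ = [3, 0, 4, 4, 4]  (obs o_2=6)
t=3: δ = [6.437e-06, 8.583e-06, 4.292e-06, 2.146e-06, 4.292e-06]  ψ = [3, 2, 3, 0, 1]  (obs o_3=6)
t=4: δ = [2.682e-07, 2.012e-07, 2.012e-07, 2.012e-07, 8.047e-07]  ψ = [1, 0, 0, 0, 1]  (obs o_4=2)
backtrack: best end state = 4; path = [1, 4, 2, 1, 4]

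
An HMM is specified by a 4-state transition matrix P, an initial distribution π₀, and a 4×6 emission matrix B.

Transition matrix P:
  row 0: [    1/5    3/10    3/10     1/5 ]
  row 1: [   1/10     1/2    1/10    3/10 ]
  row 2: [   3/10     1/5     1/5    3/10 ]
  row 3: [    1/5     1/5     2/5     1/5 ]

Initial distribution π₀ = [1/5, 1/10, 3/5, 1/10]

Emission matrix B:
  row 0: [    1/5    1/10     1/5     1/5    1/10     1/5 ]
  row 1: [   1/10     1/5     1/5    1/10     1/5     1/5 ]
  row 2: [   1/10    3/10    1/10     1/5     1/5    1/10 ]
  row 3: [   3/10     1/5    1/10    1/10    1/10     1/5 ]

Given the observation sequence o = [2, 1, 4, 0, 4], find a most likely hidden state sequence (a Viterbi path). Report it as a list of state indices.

t=0: δ = [4.000e-02, 2.000e-02, 6.000e-02, 1.000e-02]  (obs o_0=2)
t=1: δ = [1.800e-03, 2.400e-03, 3.600e-03, 3.600e-03]  ψ = [2, 0, 0, 2]  (obs o_1=1)
t=2: δ = [1.080e-04, 2.400e-04, 2.880e-04, 1.080e-04]  ψ = [2, 1, 3, 2]  (obs o_2=4)
t=3: δ = [1.728e-05, 1.200e-05, 5.760e-06, 2.592e-05]  ψ = [2, 1, 2, 2]  (obs o_3=0)
t=4: δ = [5.184e-07, 1.200e-06, 2.074e-06, 5.184e-07]  ψ = [3, 1, 3, 3]  (obs o_4=4)
backtrack: best end state = 2; path = [2, 3, 2, 3, 2]

path = [2, 3, 2, 3, 2]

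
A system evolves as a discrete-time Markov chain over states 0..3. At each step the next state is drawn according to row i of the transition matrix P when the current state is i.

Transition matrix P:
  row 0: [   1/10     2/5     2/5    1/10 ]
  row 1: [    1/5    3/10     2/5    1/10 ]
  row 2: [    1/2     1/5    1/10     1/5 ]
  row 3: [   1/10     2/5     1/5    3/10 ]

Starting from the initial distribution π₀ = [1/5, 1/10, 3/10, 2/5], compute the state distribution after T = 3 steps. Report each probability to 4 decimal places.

t=0: π = [0.2000, 0.1000, 0.3000, 0.4000]
t=1: π = [0.2300, 0.3300, 0.2300, 0.2100]
t=2: π = [0.2250, 0.3210, 0.2890, 0.1650]
t=3: π = [0.2477, 0.3101, 0.2803, 0.1619]

π = [0.2477, 0.3101, 0.2803, 0.1619]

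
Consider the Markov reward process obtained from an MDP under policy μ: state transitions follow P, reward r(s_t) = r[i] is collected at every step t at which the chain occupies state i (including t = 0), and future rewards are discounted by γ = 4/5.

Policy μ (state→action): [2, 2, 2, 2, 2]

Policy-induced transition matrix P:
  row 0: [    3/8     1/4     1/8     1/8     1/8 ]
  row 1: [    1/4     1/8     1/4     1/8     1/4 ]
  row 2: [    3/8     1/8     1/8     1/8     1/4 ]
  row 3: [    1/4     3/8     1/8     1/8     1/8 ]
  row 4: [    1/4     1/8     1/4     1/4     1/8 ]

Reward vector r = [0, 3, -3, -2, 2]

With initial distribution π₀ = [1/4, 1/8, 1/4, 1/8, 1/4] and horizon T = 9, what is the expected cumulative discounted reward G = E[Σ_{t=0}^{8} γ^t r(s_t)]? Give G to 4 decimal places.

G = 0.2898

t=0: π = [0.2500, 0.1250, 0.2500, 0.1250, 0.2500], E[r] = -0.1250, γ^t·E[r] = -0.125000, running G = -0.125000
t=1: π = [0.3125, 0.1875, 0.1719, 0.1563, 0.1719], E[r] = 0.0781, γ^t·E[r] = 0.062500, running G = -0.062500
t=2: π = [0.3105, 0.2031, 0.1699, 0.1465, 0.1699], E[r] = 0.1465, γ^t·E[r] = 0.093750, running G = 0.031250
t=3: π = [0.3101, 0.2004, 0.1716, 0.1462, 0.1716], E[r] = 0.1372, γ^t·E[r] = 0.070250, running G = 0.101500
t=4: π = [0.3102, 0.2003, 0.1715, 0.1465, 0.1715], E[r] = 0.1365, γ^t·E[r] = 0.055925, running G = 0.157425
t=5: π = [0.3102, 0.2004, 0.1715, 0.1464, 0.1715], E[r] = 0.1368, γ^t·E[r] = 0.044831, running G = 0.202256
t=6: π = [0.3102, 0.2004, 0.1715, 0.1464, 0.1715], E[r] = 0.1368, γ^t·E[r] = 0.035863, running G = 0.238119
t=7: π = [0.3102, 0.2004, 0.1715, 0.1464, 0.1715], E[r] = 0.1368, γ^t·E[r] = 0.028689, running G = 0.266808
t=8: π = [0.3102, 0.2004, 0.1715, 0.1464, 0.1715], E[r] = 0.1368, γ^t·E[r] = 0.022951, running G = 0.289760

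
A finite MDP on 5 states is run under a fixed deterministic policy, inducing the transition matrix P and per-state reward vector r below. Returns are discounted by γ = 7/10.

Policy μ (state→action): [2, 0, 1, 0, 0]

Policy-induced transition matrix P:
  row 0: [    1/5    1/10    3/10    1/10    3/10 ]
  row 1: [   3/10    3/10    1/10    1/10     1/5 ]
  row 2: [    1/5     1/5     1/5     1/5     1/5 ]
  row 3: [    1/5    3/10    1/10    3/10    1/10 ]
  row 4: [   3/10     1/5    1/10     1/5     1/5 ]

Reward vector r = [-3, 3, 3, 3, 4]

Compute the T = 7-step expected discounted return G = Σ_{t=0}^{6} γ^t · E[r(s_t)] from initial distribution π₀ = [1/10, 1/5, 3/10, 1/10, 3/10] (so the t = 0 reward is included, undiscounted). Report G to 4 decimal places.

t=0: π = [0.1000, 0.2000, 0.3000, 0.1000, 0.3000], E[r] = 2.7000, γ^t·E[r] = 2.700000, running G = 2.700000
t=1: π = [0.2500, 0.2200, 0.1500, 0.1800, 0.2000], E[r] = 1.7000, γ^t·E[r] = 1.190000, running G = 3.890000
t=2: π = [0.2420, 0.2150, 0.1650, 0.1710, 0.2070], E[r] = 1.7550, γ^t·E[r] = 0.859950, running G = 4.749950
t=3: π = [0.2422, 0.2144, 0.1649, 0.1714, 0.2071], E[r] = 1.7539, γ^t·E[r] = 0.601588, running G = 5.351538
t=4: π = [0.2422, 0.2144, 0.1649, 0.1715, 0.2071], E[r] = 1.7542, γ^t·E[r] = 0.421179, running G = 5.772716
t=5: π = [0.2421, 0.2144, 0.1649, 0.1715, 0.2071], E[r] = 1.7542, γ^t·E[r] = 0.294829, running G = 6.067545
t=6: π = [0.2421, 0.2144, 0.1649, 0.1715, 0.2071], E[r] = 1.7542, γ^t·E[r] = 0.206380, running G = 6.273925

G = 6.2739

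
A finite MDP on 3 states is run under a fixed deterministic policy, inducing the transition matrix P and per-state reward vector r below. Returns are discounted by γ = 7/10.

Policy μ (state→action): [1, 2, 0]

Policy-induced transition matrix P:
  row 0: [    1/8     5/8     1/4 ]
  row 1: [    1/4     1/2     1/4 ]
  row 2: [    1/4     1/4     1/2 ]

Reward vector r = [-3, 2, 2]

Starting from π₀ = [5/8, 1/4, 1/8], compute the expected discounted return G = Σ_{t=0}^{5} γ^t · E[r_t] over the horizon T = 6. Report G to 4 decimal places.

t=0: π = [0.6250, 0.2500, 0.1250], E[r] = -1.1250, γ^t·E[r] = -1.125000, running G = -1.125000
t=1: π = [0.1719, 0.5469, 0.2813], E[r] = 1.1406, γ^t·E[r] = 0.798438, running G = -0.326563
t=2: π = [0.2285, 0.4512, 0.3203], E[r] = 0.8574, γ^t·E[r] = 0.420137, running G = 0.093574
t=3: π = [0.2214, 0.4485, 0.3301], E[r] = 0.8928, γ^t·E[r] = 0.306238, running G = 0.399812
t=4: π = [0.2223, 0.4452, 0.3325], E[r] = 0.8884, γ^t·E[r] = 0.213304, running G = 0.613116
t=5: π = [0.2222, 0.4447, 0.3331], E[r] = 0.8890, γ^t·E[r] = 0.149406, running G = 0.762522

G = 0.7625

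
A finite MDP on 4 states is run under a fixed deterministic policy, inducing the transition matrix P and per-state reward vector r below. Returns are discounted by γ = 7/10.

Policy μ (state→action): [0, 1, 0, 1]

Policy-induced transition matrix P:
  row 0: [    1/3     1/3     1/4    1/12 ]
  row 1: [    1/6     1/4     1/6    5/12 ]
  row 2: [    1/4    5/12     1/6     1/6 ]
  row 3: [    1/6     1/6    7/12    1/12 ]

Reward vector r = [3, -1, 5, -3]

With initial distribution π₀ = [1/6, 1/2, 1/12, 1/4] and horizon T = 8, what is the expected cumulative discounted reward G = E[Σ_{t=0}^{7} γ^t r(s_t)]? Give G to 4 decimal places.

G = 2.0407

t=0: π = [0.1667, 0.5000, 0.0833, 0.2500], E[r] = -0.3333, γ^t·E[r] = -0.333333, running G = -0.333333
t=1: π = [0.2014, 0.2569, 0.2847, 0.2569], E[r] = 1.0000, γ^t·E[r] = 0.700000, running G = 0.366667
t=2: π = [0.2240, 0.2928, 0.2905, 0.1927], E[r] = 1.2535, γ^t·E[r] = 0.614201, running G = 0.980868
t=3: π = [0.2282, 0.3010, 0.2656, 0.2052], E[r] = 1.0963, γ^t·E[r] = 0.376016, running G = 1.356884
t=4: π = [0.2268, 0.2962, 0.2712, 0.2058], E[r] = 1.1227, γ^t·E[r] = 0.269561, running G = 1.626445
t=5: π = [0.2271, 0.2969, 0.2713, 0.2047], E[r] = 1.1269, γ^t·E[r] = 0.189398, running G = 1.815843
t=6: π = [0.2271, 0.2971, 0.2709, 0.2049], E[r] = 1.1238, γ^t·E[r] = 0.132217, running G = 1.948059
t=7: π = [0.2271, 0.2970, 0.2710, 0.2049], E[r] = 1.1244, γ^t·E[r] = 0.092597, running G = 2.040657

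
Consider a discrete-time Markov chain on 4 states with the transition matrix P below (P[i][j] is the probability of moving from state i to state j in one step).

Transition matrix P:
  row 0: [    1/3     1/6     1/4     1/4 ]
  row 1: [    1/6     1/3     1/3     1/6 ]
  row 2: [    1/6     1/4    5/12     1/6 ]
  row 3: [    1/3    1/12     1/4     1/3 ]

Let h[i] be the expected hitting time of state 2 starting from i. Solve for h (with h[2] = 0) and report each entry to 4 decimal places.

First-step conditioning: h[2] = 0; for i ≠ 2, h[i] = 1 + Σ_k P[i][k]·h[k].
  h[0] = 1 + 1/3·h[0] + 1/6·h[1] + 1/4·h[3]
  h[1] = 1 + 1/6·h[0] + 1/3·h[1] + 1/6·h[3]
  h[3] = 1 + 1/3·h[0] + 1/12·h[1] + 1/3·h[3]
Solving the 3×3 linear system over states ≠ 2 gives exactly h = [654/173, 588/173, 0, 660/173] (h[2] = 0 is the target).

h = [3.7803, 3.3988, 0.0000, 3.8150]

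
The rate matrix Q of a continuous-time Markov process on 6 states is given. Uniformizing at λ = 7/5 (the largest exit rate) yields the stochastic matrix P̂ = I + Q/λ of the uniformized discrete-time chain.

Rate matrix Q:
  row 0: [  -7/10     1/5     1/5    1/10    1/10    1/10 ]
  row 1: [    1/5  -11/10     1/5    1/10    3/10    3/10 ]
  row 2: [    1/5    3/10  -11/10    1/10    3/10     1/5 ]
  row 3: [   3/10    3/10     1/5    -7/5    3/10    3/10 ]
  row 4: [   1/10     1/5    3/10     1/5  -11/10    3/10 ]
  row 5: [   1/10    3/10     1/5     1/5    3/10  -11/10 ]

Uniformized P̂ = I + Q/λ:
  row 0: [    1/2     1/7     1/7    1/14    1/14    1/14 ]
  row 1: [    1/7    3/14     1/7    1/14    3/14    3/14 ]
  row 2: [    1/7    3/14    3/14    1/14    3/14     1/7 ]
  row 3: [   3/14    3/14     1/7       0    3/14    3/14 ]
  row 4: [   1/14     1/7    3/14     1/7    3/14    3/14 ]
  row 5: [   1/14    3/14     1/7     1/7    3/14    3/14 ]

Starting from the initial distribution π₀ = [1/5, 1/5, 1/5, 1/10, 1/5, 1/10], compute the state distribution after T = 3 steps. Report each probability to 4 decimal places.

π = [0.1933, 0.1871, 0.1681, 0.0906, 0.1864, 0.1744]

t=0: π = [0.2000, 0.2000, 0.2000, 0.1000, 0.2000, 0.1000]
t=1: π = [0.2000, 0.1857, 0.1714, 0.0857, 0.1857, 0.1714]
t=2: π = [0.1949, 0.1867, 0.1684, 0.0908, 0.1857, 0.1735]
t=3: π = [0.1933, 0.1871, 0.1681, 0.0906, 0.1864, 0.1744]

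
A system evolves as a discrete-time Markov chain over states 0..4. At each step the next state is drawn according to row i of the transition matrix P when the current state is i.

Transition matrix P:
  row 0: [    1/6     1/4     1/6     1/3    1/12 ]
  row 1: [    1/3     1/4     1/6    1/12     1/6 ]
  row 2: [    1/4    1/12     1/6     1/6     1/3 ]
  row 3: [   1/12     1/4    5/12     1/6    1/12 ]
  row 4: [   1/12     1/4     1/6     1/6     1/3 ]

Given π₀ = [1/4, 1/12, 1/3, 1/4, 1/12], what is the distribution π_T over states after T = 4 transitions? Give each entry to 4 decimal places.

π = [0.1877, 0.2147, 0.2116, 0.1802, 0.2058]

t=0: π = [0.2500, 0.0833, 0.3333, 0.2500, 0.0833]
t=1: π = [0.1806, 0.1944, 0.2292, 0.2014, 0.1944]
t=2: π = [0.1852, 0.2118, 0.2170, 0.1806, 0.2054]
t=3: π = [0.1879, 0.2138, 0.2118, 0.1799, 0.2066]
t=4: π = [0.1877, 0.2147, 0.2116, 0.1802, 0.2058]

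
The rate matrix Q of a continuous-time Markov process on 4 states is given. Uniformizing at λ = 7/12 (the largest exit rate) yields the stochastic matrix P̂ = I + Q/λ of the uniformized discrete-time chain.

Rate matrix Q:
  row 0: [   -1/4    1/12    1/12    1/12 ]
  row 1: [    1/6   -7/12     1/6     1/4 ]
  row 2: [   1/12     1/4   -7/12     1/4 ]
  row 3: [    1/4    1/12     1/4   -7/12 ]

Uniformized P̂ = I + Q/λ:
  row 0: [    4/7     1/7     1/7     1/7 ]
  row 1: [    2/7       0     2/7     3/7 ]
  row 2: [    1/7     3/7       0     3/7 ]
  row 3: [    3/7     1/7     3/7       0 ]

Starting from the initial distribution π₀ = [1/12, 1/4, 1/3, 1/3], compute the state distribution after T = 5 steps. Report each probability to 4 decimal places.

π = [0.4029, 0.1758, 0.2018, 0.2195]

t=0: π = [0.0833, 0.2500, 0.3333, 0.3333]
t=1: π = [0.3095, 0.2024, 0.2262, 0.2619]
t=2: π = [0.3793, 0.1786, 0.2143, 0.2279]
t=3: π = [0.3960, 0.1786, 0.2029, 0.2225]
t=4: π = [0.4017, 0.1753, 0.2030, 0.2200]
t=5: π = [0.4029, 0.1758, 0.2018, 0.2195]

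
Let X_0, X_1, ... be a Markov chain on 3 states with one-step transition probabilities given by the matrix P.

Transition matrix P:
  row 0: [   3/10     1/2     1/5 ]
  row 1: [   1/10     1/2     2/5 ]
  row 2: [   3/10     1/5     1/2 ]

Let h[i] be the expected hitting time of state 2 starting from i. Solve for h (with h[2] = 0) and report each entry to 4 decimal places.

First-step conditioning: h[2] = 0; for i ≠ 2, h[i] = 1 + Σ_k P[i][k]·h[k].
  h[0] = 1 + 3/10·h[0] + 1/2·h[1]
  h[1] = 1 + 1/10·h[0] + 1/2·h[1]
Solving the 2×2 linear system over states ≠ 2 gives exactly h = [10/3, 8/3, 0] (h[2] = 0 is the target).

h = [3.3333, 2.6667, 0.0000]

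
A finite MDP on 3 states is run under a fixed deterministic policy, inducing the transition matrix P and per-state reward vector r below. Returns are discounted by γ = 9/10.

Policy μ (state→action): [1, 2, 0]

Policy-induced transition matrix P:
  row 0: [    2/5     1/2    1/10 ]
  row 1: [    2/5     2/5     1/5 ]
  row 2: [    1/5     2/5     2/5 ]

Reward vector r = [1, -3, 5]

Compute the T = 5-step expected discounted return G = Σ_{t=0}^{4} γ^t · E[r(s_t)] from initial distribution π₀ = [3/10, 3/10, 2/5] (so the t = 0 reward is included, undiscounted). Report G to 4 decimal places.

t=0: π = [0.3000, 0.3000, 0.4000], E[r] = 1.4000, γ^t·E[r] = 1.400000, running G = 1.400000
t=1: π = [0.3200, 0.4300, 0.2500], E[r] = 0.2800, γ^t·E[r] = 0.252000, running G = 1.652000
t=2: π = [0.3500, 0.4320, 0.2180], E[r] = 0.1440, γ^t·E[r] = 0.116640, running G = 1.768640
t=3: π = [0.3564, 0.4350, 0.2086], E[r] = 0.0944, γ^t·E[r] = 0.068818, running G = 1.837458
t=4: π = [0.3583, 0.4356, 0.2061], E[r] = 0.0818, γ^t·E[r] = 0.053643, running G = 1.891100

G = 1.8911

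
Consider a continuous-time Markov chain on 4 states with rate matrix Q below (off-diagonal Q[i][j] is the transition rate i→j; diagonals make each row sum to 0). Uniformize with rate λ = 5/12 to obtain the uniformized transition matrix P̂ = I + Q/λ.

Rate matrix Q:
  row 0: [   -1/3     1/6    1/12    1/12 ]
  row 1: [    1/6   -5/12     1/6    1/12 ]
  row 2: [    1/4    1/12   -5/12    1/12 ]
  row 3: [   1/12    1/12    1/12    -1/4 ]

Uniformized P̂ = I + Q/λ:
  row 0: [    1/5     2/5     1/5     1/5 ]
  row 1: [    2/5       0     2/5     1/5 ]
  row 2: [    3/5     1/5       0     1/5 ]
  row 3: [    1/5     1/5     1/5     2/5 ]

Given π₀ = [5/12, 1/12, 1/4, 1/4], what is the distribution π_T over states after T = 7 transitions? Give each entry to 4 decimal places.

π = [0.3256, 0.2209, 0.2036, 0.2500]

t=0: π = [0.4167, 0.0833, 0.2500, 0.2500]
t=1: π = [0.3167, 0.2667, 0.1667, 0.2500]
t=2: π = [0.3200, 0.2100, 0.2200, 0.2500]
t=3: π = [0.3300, 0.2220, 0.1980, 0.2500]
t=4: π = [0.3236, 0.2216, 0.2048, 0.2500]
t=5: π = [0.3262, 0.2204, 0.2034, 0.2500]
t=6: π = [0.3254, 0.2212, 0.2034, 0.2500]
t=7: π = [0.3256, 0.2209, 0.2036, 0.2500]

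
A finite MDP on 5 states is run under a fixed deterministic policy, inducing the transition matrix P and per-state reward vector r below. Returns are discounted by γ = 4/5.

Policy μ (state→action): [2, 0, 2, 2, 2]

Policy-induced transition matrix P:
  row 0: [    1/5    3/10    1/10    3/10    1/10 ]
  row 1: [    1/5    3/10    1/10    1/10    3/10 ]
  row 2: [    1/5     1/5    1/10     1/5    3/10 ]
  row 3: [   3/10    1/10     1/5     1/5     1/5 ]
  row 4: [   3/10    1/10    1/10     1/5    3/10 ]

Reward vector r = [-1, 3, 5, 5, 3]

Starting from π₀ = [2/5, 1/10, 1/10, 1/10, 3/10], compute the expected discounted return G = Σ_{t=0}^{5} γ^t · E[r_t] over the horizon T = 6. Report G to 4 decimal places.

G = 9.0313

t=0: π = [0.4000, 0.1000, 0.1000, 0.1000, 0.3000], E[r] = 1.8000, γ^t·E[r] = 1.800000, running G = 1.800000
t=1: π = [0.2400, 0.2100, 0.1100, 0.2300, 0.2100], E[r] = 2.7200, γ^t·E[r] = 2.176000, running G = 3.976000
t=2: π = [0.2440, 0.2010, 0.1230, 0.2030, 0.2290], E[r] = 2.6760, γ^t·E[r] = 1.712640, running G = 5.688640
t=3: π = [0.2432, 0.2013, 0.1203, 0.2043, 0.2309], E[r] = 2.6764, γ^t·E[r] = 1.370317, running G = 7.058957
t=4: π = [0.2435, 0.2009, 0.1204, 0.2042, 0.2309], E[r] = 2.6752, γ^t·E[r] = 1.095746, running G = 8.154702
t=5: π = [0.2435, 0.2009, 0.1204, 0.2043, 0.2309], E[r] = 2.6753, γ^t·E[r] = 0.876645, running G = 9.031347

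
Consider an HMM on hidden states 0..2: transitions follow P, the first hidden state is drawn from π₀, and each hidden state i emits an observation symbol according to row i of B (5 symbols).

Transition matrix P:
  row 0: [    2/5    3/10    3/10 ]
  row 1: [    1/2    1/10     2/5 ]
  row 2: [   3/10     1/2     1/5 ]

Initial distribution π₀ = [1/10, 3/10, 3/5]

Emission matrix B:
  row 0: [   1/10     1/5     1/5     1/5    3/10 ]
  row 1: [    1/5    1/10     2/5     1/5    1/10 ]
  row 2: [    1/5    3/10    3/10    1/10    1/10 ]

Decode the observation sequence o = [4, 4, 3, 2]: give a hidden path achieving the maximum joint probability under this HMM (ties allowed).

path = [2, 0, 0, 1]

t=0: δ = [3.000e-02, 3.000e-02, 6.000e-02]  (obs o_0=4)
t=1: δ = [5.400e-03, 3.000e-03, 1.200e-03]  ψ = [2, 2, 1]  (obs o_1=4)
t=2: δ = [4.320e-04, 3.240e-04, 1.620e-04]  ψ = [0, 0, 0]  (obs o_2=3)
t=3: δ = [3.456e-05, 5.184e-05, 3.888e-05]  ψ = [0, 0, 0]  (obs o_3=2)
backtrack: best end state = 1; path = [2, 0, 0, 1]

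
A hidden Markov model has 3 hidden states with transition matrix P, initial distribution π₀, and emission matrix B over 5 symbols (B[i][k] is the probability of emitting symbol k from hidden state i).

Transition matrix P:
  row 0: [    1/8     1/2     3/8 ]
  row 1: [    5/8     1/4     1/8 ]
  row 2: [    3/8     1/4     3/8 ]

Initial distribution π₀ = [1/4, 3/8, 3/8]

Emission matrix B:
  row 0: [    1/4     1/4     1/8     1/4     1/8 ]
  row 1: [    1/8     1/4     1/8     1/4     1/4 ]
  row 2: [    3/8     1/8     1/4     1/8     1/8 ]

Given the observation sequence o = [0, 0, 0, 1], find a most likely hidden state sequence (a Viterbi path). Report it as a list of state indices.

path = [2, 2, 2, 0]

t=0: δ = [6.250e-02, 4.688e-02, 1.406e-01]  (obs o_0=0)
t=1: δ = [1.318e-02, 4.395e-03, 1.978e-02]  ψ = [2, 2, 2]  (obs o_1=0)
t=2: δ = [1.854e-03, 8.240e-04, 2.781e-03]  ψ = [2, 0, 2]  (obs o_2=0)
t=3: δ = [2.607e-04, 2.317e-04, 1.304e-04]  ψ = [2, 0, 2]  (obs o_3=1)
backtrack: best end state = 0; path = [2, 2, 2, 0]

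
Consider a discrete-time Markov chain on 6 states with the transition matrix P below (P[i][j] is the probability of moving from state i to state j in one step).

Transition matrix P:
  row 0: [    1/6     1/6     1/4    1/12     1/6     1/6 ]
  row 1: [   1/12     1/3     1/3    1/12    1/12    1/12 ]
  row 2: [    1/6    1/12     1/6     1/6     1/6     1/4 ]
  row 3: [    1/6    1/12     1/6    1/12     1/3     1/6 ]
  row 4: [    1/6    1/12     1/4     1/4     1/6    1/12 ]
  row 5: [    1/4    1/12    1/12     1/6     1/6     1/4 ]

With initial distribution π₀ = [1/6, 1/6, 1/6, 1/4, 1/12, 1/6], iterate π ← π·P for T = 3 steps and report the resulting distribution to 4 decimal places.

t=0: π = [0.1667, 0.1667, 0.1667, 0.2500, 0.0833, 0.1667]
t=1: π = [0.1667, 0.1389, 0.2014, 0.1250, 0.1944, 0.1736]
t=2: π = [0.1696, 0.1319, 0.2054, 0.1470, 0.1759, 0.1701]
t=3: π = [0.1698, 0.1304, 0.2033, 0.1440, 0.1802, 0.1723]

π = [0.1698, 0.1304, 0.2033, 0.1440, 0.1802, 0.1723]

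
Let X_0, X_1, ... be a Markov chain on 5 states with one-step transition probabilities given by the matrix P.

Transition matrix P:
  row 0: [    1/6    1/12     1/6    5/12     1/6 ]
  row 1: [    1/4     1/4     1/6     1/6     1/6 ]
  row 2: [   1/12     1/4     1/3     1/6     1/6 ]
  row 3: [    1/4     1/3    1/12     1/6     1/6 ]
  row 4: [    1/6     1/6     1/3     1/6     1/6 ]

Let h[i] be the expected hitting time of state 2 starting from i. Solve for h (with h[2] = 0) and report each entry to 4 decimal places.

First-step conditioning: h[2] = 0; for i ≠ 2, h[i] = 1 + Σ_k P[i][k]·h[k].
  h[0] = 1 + 1/6·h[0] + 1/12·h[1] + 5/12·h[3] + 1/6·h[4]
  h[1] = 1 + 1/4·h[0] + 1/4·h[1] + 1/6·h[3] + 1/6·h[4]
  h[3] = 1 + 1/4·h[0] + 1/3·h[1] + 1/6·h[3] + 1/6·h[4]
  h[4] = 1 + 1/6·h[0] + 1/6·h[1] + 1/6·h[3] + 1/6·h[4]
Solving the 4×4 linear system over states ≠ 2 gives exactly h = [3816/659, 3744/659, 0, 4056/659, 3114/659] (h[2] = 0 is the target).

h = [5.7906, 5.6813, 0.0000, 6.1548, 4.7253]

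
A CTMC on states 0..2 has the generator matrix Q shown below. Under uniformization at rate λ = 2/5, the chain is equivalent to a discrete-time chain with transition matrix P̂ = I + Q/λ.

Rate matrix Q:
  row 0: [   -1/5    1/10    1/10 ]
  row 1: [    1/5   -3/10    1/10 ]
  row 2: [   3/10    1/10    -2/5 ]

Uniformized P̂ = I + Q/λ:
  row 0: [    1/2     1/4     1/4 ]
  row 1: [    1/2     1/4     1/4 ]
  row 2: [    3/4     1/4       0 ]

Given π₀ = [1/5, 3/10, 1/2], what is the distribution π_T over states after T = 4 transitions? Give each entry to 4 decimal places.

π = [0.5488, 0.2500, 0.2012]

t=0: π = [0.2000, 0.3000, 0.5000]
t=1: π = [0.6250, 0.2500, 0.1250]
t=2: π = [0.5313, 0.2500, 0.2188]
t=3: π = [0.5547, 0.2500, 0.1953]
t=4: π = [0.5488, 0.2500, 0.2012]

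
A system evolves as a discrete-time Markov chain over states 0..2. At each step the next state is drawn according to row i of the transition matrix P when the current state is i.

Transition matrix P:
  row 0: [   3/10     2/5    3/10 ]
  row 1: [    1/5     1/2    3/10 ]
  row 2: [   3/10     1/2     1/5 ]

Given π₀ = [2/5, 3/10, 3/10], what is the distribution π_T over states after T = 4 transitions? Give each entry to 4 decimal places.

π = [0.2525, 0.4747, 0.2727]

t=0: π = [0.4000, 0.3000, 0.3000]
t=1: π = [0.2700, 0.4600, 0.2700]
t=2: π = [0.2540, 0.4730, 0.2730]
t=3: π = [0.2527, 0.4746, 0.2727]
t=4: π = [0.2525, 0.4747, 0.2727]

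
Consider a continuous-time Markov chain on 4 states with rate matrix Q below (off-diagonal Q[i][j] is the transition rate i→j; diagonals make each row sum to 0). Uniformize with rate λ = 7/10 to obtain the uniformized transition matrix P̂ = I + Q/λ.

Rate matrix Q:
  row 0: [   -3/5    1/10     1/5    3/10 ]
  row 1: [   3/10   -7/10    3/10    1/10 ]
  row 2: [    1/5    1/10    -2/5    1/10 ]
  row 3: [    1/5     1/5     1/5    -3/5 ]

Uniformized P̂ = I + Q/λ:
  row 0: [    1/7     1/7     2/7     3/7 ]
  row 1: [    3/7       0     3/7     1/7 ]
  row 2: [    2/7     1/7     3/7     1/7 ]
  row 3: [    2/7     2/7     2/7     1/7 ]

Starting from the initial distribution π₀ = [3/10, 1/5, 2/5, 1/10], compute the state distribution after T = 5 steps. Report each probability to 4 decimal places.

t=0: π = [0.3000, 0.2000, 0.4000, 0.1000]
t=1: π = [0.2714, 0.1286, 0.3714, 0.2286]
t=2: π = [0.2653, 0.1571, 0.3571, 0.2204]
t=3: π = [0.2703, 0.1519, 0.3592, 0.2187]
t=4: π = [0.2688, 0.1524, 0.3587, 0.2201]
t=5: π = [0.2691, 0.1525, 0.3587, 0.2197]

π = [0.2691, 0.1525, 0.3587, 0.2197]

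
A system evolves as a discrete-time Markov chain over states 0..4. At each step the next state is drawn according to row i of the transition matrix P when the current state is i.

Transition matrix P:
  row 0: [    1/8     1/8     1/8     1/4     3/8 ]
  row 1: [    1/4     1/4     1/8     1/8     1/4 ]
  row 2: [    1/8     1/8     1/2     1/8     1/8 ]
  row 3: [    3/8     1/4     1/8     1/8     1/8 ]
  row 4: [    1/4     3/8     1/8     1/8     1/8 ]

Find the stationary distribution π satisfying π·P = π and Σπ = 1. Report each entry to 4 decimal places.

Balance equations π_j = Σ_i π_i·P[i][j]:
  π_0 = 1/8·π_0 + 1/4·π_1 + 1/8·π_2 + 3/8·π_3 + 1/4·π_4
  π_1 = 1/8·π_0 + 1/4·π_1 + 1/8·π_2 + 1/4·π_3 + 3/8·π_4
  π_2 = 1/8·π_0 + 1/8·π_1 + 1/2·π_2 + 1/8·π_3 + 1/8·π_4
  π_3 = 1/4·π_0 + 1/8·π_1 + 1/8·π_2 + 1/8·π_3 + 1/8·π_4
  normalize: π_0 + π_1 + π_2 + π_3 + π_4 = 1
Solving the linear system gives exactly π = [77/355, 143/639, 1/5, 54/355, 662/3195].

π = [0.2169, 0.2238, 0.2000, 0.1521, 0.2072]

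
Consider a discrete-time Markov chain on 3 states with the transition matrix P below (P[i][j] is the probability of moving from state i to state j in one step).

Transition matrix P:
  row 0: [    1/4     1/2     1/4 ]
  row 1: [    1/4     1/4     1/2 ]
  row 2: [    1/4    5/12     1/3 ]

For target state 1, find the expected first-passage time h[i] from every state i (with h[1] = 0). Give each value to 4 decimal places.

h = [2.0952, 0.0000, 2.2857]

First-step conditioning: h[1] = 0; for i ≠ 1, h[i] = 1 + Σ_k P[i][k]·h[k].
  h[0] = 1 + 1/4·h[0] + 1/4·h[2]
  h[2] = 1 + 1/4·h[0] + 1/3·h[2]
Solving the 2×2 linear system over states ≠ 1 gives exactly h = [44/21, 0, 16/7] (h[1] = 0 is the target).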